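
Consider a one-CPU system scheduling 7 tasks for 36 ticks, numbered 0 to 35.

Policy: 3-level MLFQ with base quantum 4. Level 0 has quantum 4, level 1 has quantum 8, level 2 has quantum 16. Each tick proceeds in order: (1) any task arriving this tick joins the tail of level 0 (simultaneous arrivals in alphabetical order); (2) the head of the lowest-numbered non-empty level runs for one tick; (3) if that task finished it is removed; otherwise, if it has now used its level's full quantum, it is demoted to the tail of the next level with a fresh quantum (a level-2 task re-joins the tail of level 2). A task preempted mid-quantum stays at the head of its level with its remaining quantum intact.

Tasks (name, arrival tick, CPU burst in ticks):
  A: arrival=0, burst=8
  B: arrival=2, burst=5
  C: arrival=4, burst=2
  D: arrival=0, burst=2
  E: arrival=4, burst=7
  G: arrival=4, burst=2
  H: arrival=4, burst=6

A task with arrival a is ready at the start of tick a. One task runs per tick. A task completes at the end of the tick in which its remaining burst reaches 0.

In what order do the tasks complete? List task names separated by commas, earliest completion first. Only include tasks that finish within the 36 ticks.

t=0: L0/L1/L2 = AD/-/- → run A
t=1: L0/L1/L2 = AD/-/- → run A
t=2: L0/L1/L2 = ADB/-/- → run A
t=3: L0/L1/L2 = ADB/-/- → run A
t=4: L0/L1/L2 = DBCEGH/A/- → run D
t=5: L0/L1/L2 = DBCEGH/A/- → run D
t=6: L0/L1/L2 = BCEGH/A/- → run B
t=7: L0/L1/L2 = BCEGH/A/- → run B
t=8: L0/L1/L2 = BCEGH/A/- → run B
t=9: L0/L1/L2 = BCEGH/A/- → run B
t=10: L0/L1/L2 = CEGH/AB/- → run C
t=11: L0/L1/L2 = CEGH/AB/- → run C
t=12: L0/L1/L2 = EGH/AB/- → run E
t=13: L0/L1/L2 = EGH/AB/- → run E
t=14: L0/L1/L2 = EGH/AB/- → run E
t=15: L0/L1/L2 = EGH/AB/- → run E
t=16: L0/L1/L2 = GH/ABE/- → run G
t=17: L0/L1/L2 = GH/ABE/- → run G
t=18: L0/L1/L2 = H/ABE/- → run H
t=19: L0/L1/L2 = H/ABE/- → run H
t=20: L0/L1/L2 = H/ABE/- → run H
t=21: L0/L1/L2 = H/ABE/- → run H
t=22: L0/L1/L2 = -/ABEH/- → run A
t=23: L0/L1/L2 = -/ABEH/- → run A
t=24: L0/L1/L2 = -/ABEH/- → run A
t=25: L0/L1/L2 = -/ABEH/- → run A
t=26: L0/L1/L2 = -/BEH/- → run B
t=27: L0/L1/L2 = -/EH/- → run E
t=28: L0/L1/L2 = -/EH/- → run E
t=29: L0/L1/L2 = -/EH/- → run E
t=30: L0/L1/L2 = -/H/- → run H
t=31: L0/L1/L2 = -/H/- → run H
t=32: (idle)
t=33: (idle)
t=34: (idle)
t=35: (idle)

completion order = D, C, G, A, B, E, H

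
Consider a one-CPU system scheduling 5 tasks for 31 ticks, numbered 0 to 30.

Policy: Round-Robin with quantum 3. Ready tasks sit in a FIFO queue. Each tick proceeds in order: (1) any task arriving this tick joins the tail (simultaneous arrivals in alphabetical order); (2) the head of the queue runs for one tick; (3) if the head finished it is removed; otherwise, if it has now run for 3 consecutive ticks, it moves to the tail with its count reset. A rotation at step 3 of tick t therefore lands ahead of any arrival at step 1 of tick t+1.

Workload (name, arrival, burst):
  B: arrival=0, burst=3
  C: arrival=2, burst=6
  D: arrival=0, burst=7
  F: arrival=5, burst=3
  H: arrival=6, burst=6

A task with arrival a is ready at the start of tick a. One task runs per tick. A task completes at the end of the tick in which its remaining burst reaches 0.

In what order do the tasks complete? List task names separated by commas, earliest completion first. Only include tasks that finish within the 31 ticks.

completion order = B, F, C, D, H

t=0: queue=[B,D] q_used=0 → run B
t=1: queue=[B,D] q_used=1 → run B
t=2: queue=[B,D,C] q_used=2 → run B
t=3: queue=[D,C] q_used=0 → run D
t=4: queue=[D,C] q_used=1 → run D
t=5: queue=[D,C,F] q_used=2 → run D
t=6: queue=[C,F,D,H] q_used=0 → run C
t=7: queue=[C,F,D,H] q_used=1 → run C
t=8: queue=[C,F,D,H] q_used=2 → run C
t=9: queue=[F,D,H,C] q_used=0 → run F
t=10: queue=[F,D,H,C] q_used=1 → run F
t=11: queue=[F,D,H,C] q_used=2 → run F
t=12: queue=[D,H,C] q_used=0 → run D
t=13: queue=[D,H,C] q_used=1 → run D
t=14: queue=[D,H,C] q_used=2 → run D
t=15: queue=[H,C,D] q_used=0 → run H
t=16: queue=[H,C,D] q_used=1 → run H
t=17: queue=[H,C,D] q_used=2 → run H
t=18: queue=[C,D,H] q_used=0 → run C
t=19: queue=[C,D,H] q_used=1 → run C
t=20: queue=[C,D,H] q_used=2 → run C
t=21: queue=[D,H] q_used=0 → run D
t=22: queue=[H] q_used=0 → run H
t=23: queue=[H] q_used=1 → run H
t=24: queue=[H] q_used=2 → run H
t=25: (idle)
t=26: (idle)
t=27: (idle)
t=28: (idle)
t=29: (idle)
t=30: (idle)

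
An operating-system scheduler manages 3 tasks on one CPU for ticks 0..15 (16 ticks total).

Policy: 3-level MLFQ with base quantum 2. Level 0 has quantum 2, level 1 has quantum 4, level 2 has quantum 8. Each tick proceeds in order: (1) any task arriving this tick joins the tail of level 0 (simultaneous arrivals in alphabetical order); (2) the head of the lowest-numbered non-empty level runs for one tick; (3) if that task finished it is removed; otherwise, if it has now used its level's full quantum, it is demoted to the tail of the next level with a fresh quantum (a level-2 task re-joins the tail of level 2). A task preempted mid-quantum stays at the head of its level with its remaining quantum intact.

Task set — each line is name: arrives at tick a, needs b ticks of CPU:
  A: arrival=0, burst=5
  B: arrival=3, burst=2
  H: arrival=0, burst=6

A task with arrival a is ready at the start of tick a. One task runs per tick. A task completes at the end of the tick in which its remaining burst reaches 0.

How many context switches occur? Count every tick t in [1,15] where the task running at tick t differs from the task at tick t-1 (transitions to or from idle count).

context switches = 5

t=0: L0/L1/L2 = AH/-/- → run A
t=1: L0/L1/L2 = AH/-/- → run A
t=2: L0/L1/L2 = H/A/- → run H
t=3: L0/L1/L2 = HB/A/- → run H
t=4: L0/L1/L2 = B/AH/- → run B
t=5: L0/L1/L2 = B/AH/- → run B
t=6: L0/L1/L2 = -/AH/- → run A
t=7: L0/L1/L2 = -/AH/- → run A
t=8: L0/L1/L2 = -/AH/- → run A
t=9: L0/L1/L2 = -/H/- → run H
t=10: L0/L1/L2 = -/H/- → run H
t=11: L0/L1/L2 = -/H/- → run H
t=12: L0/L1/L2 = -/H/- → run H
t=13: (idle)
t=14: (idle)
t=15: (idle)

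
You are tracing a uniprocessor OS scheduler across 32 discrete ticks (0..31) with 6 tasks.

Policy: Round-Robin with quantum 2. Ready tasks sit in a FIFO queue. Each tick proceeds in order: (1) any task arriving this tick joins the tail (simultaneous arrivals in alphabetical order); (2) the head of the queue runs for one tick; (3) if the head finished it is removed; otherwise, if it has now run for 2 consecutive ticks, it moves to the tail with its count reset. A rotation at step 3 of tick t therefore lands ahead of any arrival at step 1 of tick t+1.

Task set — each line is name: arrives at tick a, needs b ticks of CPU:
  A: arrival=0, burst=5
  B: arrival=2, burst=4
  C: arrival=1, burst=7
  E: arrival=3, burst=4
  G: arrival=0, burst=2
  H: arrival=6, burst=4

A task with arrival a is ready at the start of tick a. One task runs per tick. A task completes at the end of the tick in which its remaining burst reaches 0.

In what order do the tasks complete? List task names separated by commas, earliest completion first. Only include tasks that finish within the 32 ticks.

completion order = G, A, B, E, H, C

t=0: queue=[A,G] q_used=0 → run A
t=1: queue=[A,G,C] q_used=1 → run A
t=2: queue=[G,C,A,B] q_used=0 → run G
t=3: queue=[G,C,A,B,E] q_used=1 → run G
t=4: queue=[C,A,B,E] q_used=0 → run C
t=5: queue=[C,A,B,E] q_used=1 → run C
t=6: queue=[A,B,E,C,H] q_used=0 → run A
t=7: queue=[A,B,E,C,H] q_used=1 → run A
t=8: queue=[B,E,C,H,A] q_used=0 → run B
t=9: queue=[B,E,C,H,A] q_used=1 → run B
t=10: queue=[E,C,H,A,B] q_used=0 → run E
t=11: queue=[E,C,H,A,B] q_used=1 → run E
t=12: queue=[C,H,A,B,E] q_used=0 → run C
t=13: queue=[C,H,A,B,E] q_used=1 → run C
t=14: queue=[H,A,B,E,C] q_used=0 → run H
t=15: queue=[H,A,B,E,C] q_used=1 → run H
t=16: queue=[A,B,E,C,H] q_used=0 → run A
t=17: queue=[B,E,C,H] q_used=0 → run B
t=18: queue=[B,E,C,H] q_used=1 → run B
t=19: queue=[E,C,H] q_used=0 → run E
t=20: queue=[E,C,H] q_used=1 → run E
t=21: queue=[C,H] q_used=0 → run C
t=22: queue=[C,H] q_used=1 → run C
t=23: queue=[H,C] q_used=0 → run H
t=24: queue=[H,C] q_used=1 → run H
t=25: queue=[C] q_used=0 → run C
t=26: (idle)
t=27: (idle)
t=28: (idle)
t=29: (idle)
t=30: (idle)
t=31: (idle)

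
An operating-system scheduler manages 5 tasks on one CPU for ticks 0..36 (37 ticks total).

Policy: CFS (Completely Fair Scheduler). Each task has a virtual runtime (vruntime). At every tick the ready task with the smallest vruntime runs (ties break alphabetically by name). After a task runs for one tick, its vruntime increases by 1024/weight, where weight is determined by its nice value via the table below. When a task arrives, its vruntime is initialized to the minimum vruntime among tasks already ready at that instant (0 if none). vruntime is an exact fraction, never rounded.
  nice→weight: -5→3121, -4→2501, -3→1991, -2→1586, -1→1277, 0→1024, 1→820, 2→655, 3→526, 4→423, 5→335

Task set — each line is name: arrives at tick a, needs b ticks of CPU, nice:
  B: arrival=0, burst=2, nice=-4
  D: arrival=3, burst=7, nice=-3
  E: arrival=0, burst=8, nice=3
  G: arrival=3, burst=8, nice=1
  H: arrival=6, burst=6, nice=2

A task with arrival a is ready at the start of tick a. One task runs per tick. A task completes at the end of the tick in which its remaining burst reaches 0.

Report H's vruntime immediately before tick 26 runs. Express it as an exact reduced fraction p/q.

vruntime(H, start of tick 26) = 705020416/68595923

t=0: vr[B=0 E=0] → run B
t=1: vr[B=1024/2501 E=0] → run E
t=2: vr[B=1024/2501 E=512/263] → run B
t=3: vr[D=512/263 E=512/263 G=512/263] → run D
t=4: vr[D=1288704/523633 E=512/263 G=512/263] → run E
t=5: vr[D=1288704/523633 E=1024/263 G=512/263] → run G
t=6: vr[D=1288704/523633 E=1024/263 G=172288/53915 H=1288704/523633] → run D
t=7: vr[D=1558016/523633 E=1024/263 G=172288/53915 H=1288704/523633] → run H
t=8: vr[D=1558016/523633 E=1024/263 G=172288/53915 H=1380301312/342979615] → run D
t=9: vr[D=1827328/523633 E=1024/263 G=172288/53915 H=1380301312/342979615] → run G
t=10: vr[D=1827328/523633 E=1024/263 G=239616/53915 H=1380301312/342979615] → run D
t=11: vr[D=2096640/523633 E=1024/263 G=239616/53915 H=1380301312/342979615] → run E
t=12: vr[D=2096640/523633 E=1536/263 G=239616/53915 H=1380301312/342979615] → run D
t=13: vr[D=2365952/523633 E=1536/263 G=239616/53915 H=1380301312/342979615] → run H
t=14: vr[D=2365952/523633 E=1536/263 G=239616/53915 H=1916501504/342979615] → run G
t=15: vr[D=2365952/523633 E=1536/263 G=306944/53915 H=1916501504/342979615] → run D
t=16: vr[D=2635264/523633 E=1536/263 G=306944/53915 H=1916501504/342979615] → run D
t=17: vr[E=1536/263 G=306944/53915 H=1916501504/342979615] → run H
t=18: vr[E=1536/263 G=306944/53915 H=2452701696/342979615] → run G
t=19: vr[E=1536/263 G=374272/53915 H=2452701696/342979615] → run E
t=20: vr[E=2048/263 G=374272/53915 H=2452701696/342979615] → run G
t=21: vr[E=2048/263 G=88320/10783 H=2452701696/342979615] → run H
t=22: vr[E=2048/263 G=88320/10783 H=2988901888/342979615] → run E
t=23: vr[E=2560/263 G=88320/10783 H=2988901888/342979615] → run G
t=24: vr[E=2560/263 G=508928/53915 H=2988901888/342979615] → run H
t=25: vr[E=2560/263 G=508928/53915 H=705020416/68595923] → run G
t=26: vr[E=2560/263 G=576256/53915 H=705020416/68595923] → run E
t=27: vr[E=3072/263 G=576256/53915 H=705020416/68595923] → run H
t=28: vr[E=3072/263 G=576256/53915] → run G
t=29: vr[E=3072/263] → run E
t=30: vr[E=3584/263] → run E
t=31: (idle)
t=32: (idle)
t=33: (idle)
t=34: (idle)
t=35: (idle)
t=36: (idle)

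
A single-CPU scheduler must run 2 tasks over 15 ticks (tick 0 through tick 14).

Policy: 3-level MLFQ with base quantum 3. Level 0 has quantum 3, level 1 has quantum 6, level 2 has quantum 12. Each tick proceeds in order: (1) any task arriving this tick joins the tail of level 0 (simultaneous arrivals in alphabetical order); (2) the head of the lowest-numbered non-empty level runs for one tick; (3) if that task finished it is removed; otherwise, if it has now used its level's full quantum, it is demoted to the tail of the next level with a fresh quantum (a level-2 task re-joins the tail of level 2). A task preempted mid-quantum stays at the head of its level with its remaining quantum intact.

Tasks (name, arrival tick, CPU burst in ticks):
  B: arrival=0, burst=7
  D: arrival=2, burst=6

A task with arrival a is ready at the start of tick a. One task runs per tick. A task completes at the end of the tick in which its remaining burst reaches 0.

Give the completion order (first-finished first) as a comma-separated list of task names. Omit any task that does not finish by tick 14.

completion order = B, D

t=0: L0/L1/L2 = B/-/- → run B
t=1: L0/L1/L2 = B/-/- → run B
t=2: L0/L1/L2 = BD/-/- → run B
t=3: L0/L1/L2 = D/B/- → run D
t=4: L0/L1/L2 = D/B/- → run D
t=5: L0/L1/L2 = D/B/- → run D
t=6: L0/L1/L2 = -/BD/- → run B
t=7: L0/L1/L2 = -/BD/- → run B
t=8: L0/L1/L2 = -/BD/- → run B
t=9: L0/L1/L2 = -/BD/- → run B
t=10: L0/L1/L2 = -/D/- → run D
t=11: L0/L1/L2 = -/D/- → run D
t=12: L0/L1/L2 = -/D/- → run D
t=13: (idle)
t=14: (idle)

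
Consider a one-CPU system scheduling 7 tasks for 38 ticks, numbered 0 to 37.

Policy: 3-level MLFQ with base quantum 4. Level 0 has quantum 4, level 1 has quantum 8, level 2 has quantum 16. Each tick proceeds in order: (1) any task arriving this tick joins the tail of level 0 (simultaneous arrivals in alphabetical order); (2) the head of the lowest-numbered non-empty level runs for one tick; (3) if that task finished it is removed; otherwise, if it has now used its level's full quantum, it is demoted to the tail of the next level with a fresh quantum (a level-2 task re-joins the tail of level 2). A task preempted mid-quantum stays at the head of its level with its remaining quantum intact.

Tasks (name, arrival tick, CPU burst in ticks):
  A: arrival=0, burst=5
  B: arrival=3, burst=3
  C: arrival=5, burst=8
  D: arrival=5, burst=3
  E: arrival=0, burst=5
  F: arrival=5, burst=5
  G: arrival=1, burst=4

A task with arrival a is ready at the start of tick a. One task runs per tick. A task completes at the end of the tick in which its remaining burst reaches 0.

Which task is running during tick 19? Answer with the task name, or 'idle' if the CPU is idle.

t=0: L0/L1/L2 = AE/-/- → run A
t=1: L0/L1/L2 = AEG/-/- → run A
t=2: L0/L1/L2 = AEG/-/- → run A
t=3: L0/L1/L2 = AEGB/-/- → run A
t=4: L0/L1/L2 = EGB/A/- → run E
t=5: L0/L1/L2 = EGBCDF/A/- → run E
t=6: L0/L1/L2 = EGBCDF/A/- → run E
t=7: L0/L1/L2 = EGBCDF/A/- → run E
t=8: L0/L1/L2 = GBCDF/AE/- → run G
t=9: L0/L1/L2 = GBCDF/AE/- → run G
t=10: L0/L1/L2 = GBCDF/AE/- → run G
t=11: L0/L1/L2 = GBCDF/AE/- → run G
t=12: L0/L1/L2 = BCDF/AE/- → run B
t=13: L0/L1/L2 = BCDF/AE/- → run B
t=14: L0/L1/L2 = BCDF/AE/- → run B
t=15: L0/L1/L2 = CDF/AE/- → run C
t=16: L0/L1/L2 = CDF/AE/- → run C
t=17: L0/L1/L2 = CDF/AE/- → run C
t=18: L0/L1/L2 = CDF/AE/- → run C
t=19: L0/L1/L2 = DF/AEC/- → run D
t=20: L0/L1/L2 = DF/AEC/- → run D
t=21: L0/L1/L2 = DF/AEC/- → run D
t=22: L0/L1/L2 = F/AEC/- → run F
t=23: L0/L1/L2 = F/AEC/- → run F
t=24: L0/L1/L2 = F/AEC/- → run F
t=25: L0/L1/L2 = F/AEC/- → run F
t=26: L0/L1/L2 = -/AECF/- → run A
t=27: L0/L1/L2 = -/ECF/- → run E
t=28: L0/L1/L2 = -/CF/- → run C
t=29: L0/L1/L2 = -/CF/- → run C
t=30: L0/L1/L2 = -/CF/- → run C
t=31: L0/L1/L2 = -/CF/- → run C
t=32: L0/L1/L2 = -/F/- → run F
t=33: (idle)
t=34: (idle)
t=35: (idle)
t=36: (idle)
t=37: (idle)

running at tick 19 = D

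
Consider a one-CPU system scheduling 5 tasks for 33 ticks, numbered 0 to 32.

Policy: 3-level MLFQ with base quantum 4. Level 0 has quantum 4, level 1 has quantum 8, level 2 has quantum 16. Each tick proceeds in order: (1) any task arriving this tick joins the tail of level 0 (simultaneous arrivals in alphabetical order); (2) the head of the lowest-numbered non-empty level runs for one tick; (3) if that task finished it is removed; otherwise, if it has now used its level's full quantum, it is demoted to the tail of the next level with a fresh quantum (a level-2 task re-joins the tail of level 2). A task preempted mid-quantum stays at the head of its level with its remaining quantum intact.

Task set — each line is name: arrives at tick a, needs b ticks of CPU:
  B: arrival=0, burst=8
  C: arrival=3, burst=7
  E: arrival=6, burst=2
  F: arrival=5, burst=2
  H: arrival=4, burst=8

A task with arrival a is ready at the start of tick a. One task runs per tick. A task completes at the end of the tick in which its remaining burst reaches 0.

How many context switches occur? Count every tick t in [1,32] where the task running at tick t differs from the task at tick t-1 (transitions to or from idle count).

context switches = 8

t=0: L0/L1/L2 = B/-/- → run B
t=1: L0/L1/L2 = B/-/- → run B
t=2: L0/L1/L2 = B/-/- → run B
t=3: L0/L1/L2 = BC/-/- → run B
t=4: L0/L1/L2 = CH/B/- → run C
t=5: L0/L1/L2 = CHF/B/- → run C
t=6: L0/L1/L2 = CHFE/B/- → run C
t=7: L0/L1/L2 = CHFE/B/- → run C
t=8: L0/L1/L2 = HFE/BC/- → run H
t=9: L0/L1/L2 = HFE/BC/- → run H
t=10: L0/L1/L2 = HFE/BC/- → run H
t=11: L0/L1/L2 = HFE/BC/- → run H
t=12: L0/L1/L2 = FE/BCH/- → run F
t=13: L0/L1/L2 = FE/BCH/- → run F
t=14: L0/L1/L2 = E/BCH/- → run E
t=15: L0/L1/L2 = E/BCH/- → run E
t=16: L0/L1/L2 = -/BCH/- → run B
t=17: L0/L1/L2 = -/BCH/- → run B
t=18: L0/L1/L2 = -/BCH/- → run B
t=19: L0/L1/L2 = -/BCH/- → run B
t=20: L0/L1/L2 = -/CH/- → run C
t=21: L0/L1/L2 = -/CH/- → run C
t=22: L0/L1/L2 = -/CH/- → run C
t=23: L0/L1/L2 = -/H/- → run H
t=24: L0/L1/L2 = -/H/- → run H
t=25: L0/L1/L2 = -/H/- → run H
t=26: L0/L1/L2 = -/H/- → run H
t=27: (idle)
t=28: (idle)
t=29: (idle)
t=30: (idle)
t=31: (idle)
t=32: (idle)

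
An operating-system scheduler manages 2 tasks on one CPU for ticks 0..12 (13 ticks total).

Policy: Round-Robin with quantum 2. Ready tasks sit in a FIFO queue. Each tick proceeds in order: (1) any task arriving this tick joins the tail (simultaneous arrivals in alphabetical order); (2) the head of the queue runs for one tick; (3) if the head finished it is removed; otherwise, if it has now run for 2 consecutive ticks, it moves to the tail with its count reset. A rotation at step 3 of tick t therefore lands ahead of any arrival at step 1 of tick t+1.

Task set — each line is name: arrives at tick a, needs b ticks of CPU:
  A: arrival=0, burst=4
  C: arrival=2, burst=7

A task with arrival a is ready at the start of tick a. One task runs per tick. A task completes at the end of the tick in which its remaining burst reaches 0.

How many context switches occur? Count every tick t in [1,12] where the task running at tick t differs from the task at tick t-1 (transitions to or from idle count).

context switches = 2

t=0: queue=[A] q_used=0 → run A
t=1: queue=[A] q_used=1 → run A
t=2: queue=[A,C] q_used=0 → run A
t=3: queue=[A,C] q_used=1 → run A
t=4: queue=[C] q_used=0 → run C
t=5: queue=[C] q_used=1 → run C
t=6: queue=[C] q_used=0 → run C
t=7: queue=[C] q_used=1 → run C
t=8: queue=[C] q_used=0 → run C
t=9: queue=[C] q_used=1 → run C
t=10: queue=[C] q_used=0 → run C
t=11: (idle)
t=12: (idle)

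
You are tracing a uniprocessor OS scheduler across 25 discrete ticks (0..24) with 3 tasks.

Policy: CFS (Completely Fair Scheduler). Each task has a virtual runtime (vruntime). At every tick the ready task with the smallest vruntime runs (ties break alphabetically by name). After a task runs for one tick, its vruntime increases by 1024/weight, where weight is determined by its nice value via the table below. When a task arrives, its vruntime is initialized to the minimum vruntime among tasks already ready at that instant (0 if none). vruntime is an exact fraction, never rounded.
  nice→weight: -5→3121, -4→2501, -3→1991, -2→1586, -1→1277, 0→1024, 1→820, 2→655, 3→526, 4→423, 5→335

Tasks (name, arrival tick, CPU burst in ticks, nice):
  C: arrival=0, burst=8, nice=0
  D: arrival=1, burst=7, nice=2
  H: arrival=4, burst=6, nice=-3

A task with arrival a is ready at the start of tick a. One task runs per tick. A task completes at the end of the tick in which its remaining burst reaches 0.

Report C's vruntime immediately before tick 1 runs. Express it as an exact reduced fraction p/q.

t=0: vr[C=0] → run C
t=1: vr[C=1 D=1] → run C
t=2: vr[C=2 D=1] → run D
t=3: vr[C=2 D=1679/655] → run C
t=4: vr[C=3 D=1679/655 H=1679/655] → run D
t=5: vr[C=3 D=2703/655 H=1679/655] → run H
t=6: vr[C=3 D=2703/655 H=4013609/1304105] → run C
t=7: vr[C=4 D=2703/655 H=4013609/1304105] → run H
t=8: vr[C=4 D=2703/655 H=4684329/1304105] → run H
t=9: vr[C=4 D=2703/655 H=5355049/1304105] → run C
t=10: vr[C=5 D=2703/655 H=5355049/1304105] → run H
t=11: vr[C=5 D=2703/655 H=6025769/1304105] → run D
t=12: vr[C=5 D=3727/655 H=6025769/1304105] → run H
t=13: vr[C=5 D=3727/655 H=6696489/1304105] → run C
t=14: vr[C=6 D=3727/655 H=6696489/1304105] → run H
t=15: vr[C=6 D=3727/655] → run D
t=16: vr[C=6 D=4751/655] → run C
t=17: vr[C=7 D=4751/655] → run C
t=18: vr[D=4751/655] → run D
t=19: vr[D=1155/131] → run D
t=20: vr[D=6799/655] → run D
t=21: (idle)
t=22: (idle)
t=23: (idle)
t=24: (idle)

vruntime(C, start of tick 1) = 1/1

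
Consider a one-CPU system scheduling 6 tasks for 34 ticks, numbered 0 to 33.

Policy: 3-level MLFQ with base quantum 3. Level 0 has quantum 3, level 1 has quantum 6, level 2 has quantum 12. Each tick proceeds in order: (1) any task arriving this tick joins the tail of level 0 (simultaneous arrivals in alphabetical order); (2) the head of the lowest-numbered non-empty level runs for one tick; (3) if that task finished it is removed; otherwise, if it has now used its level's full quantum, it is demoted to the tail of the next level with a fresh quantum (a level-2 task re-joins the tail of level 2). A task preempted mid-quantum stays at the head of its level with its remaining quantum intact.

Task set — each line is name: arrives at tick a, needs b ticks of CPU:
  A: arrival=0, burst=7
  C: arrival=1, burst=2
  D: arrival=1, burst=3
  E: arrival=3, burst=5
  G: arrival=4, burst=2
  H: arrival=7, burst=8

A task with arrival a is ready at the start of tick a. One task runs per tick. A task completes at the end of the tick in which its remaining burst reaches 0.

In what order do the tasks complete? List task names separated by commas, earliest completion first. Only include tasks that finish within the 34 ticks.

completion order = C, D, G, A, E, H

t=0: L0/L1/L2 = A/-/- → run A
t=1: L0/L1/L2 = ACD/-/- → run A
t=2: L0/L1/L2 = ACD/-/- → run A
t=3: L0/L1/L2 = CDE/A/- → run C
t=4: L0/L1/L2 = CDEG/A/- → run C
t=5: L0/L1/L2 = DEG/A/- → run D
t=6: L0/L1/L2 = DEG/A/- → run D
t=7: L0/L1/L2 = DEGH/A/- → run D
t=8: L0/L1/L2 = EGH/A/- → run E
t=9: L0/L1/L2 = EGH/A/- → run E
t=10: L0/L1/L2 = EGH/A/- → run E
t=11: L0/L1/L2 = GH/AE/- → run G
t=12: L0/L1/L2 = GH/AE/- → run G
t=13: L0/L1/L2 = H/AE/- → run H
t=14: L0/L1/L2 = H/AE/- → run H
t=15: L0/L1/L2 = H/AE/- → run H
t=16: L0/L1/L2 = -/AEH/- → run A
t=17: L0/L1/L2 = -/AEH/- → run A
t=18: L0/L1/L2 = -/AEH/- → run A
t=19: L0/L1/L2 = -/AEH/- → run A
t=20: L0/L1/L2 = -/EH/- → run E
t=21: L0/L1/L2 = -/EH/- → run E
t=22: L0/L1/L2 = -/H/- → run H
t=23: L0/L1/L2 = -/H/- → run H
t=24: L0/L1/L2 = -/H/- → run H
t=25: L0/L1/L2 = -/H/- → run H
t=26: L0/L1/L2 = -/H/- → run H
t=27: (idle)
t=28: (idle)
t=29: (idle)
t=30: (idle)
t=31: (idle)
t=32: (idle)
t=33: (idle)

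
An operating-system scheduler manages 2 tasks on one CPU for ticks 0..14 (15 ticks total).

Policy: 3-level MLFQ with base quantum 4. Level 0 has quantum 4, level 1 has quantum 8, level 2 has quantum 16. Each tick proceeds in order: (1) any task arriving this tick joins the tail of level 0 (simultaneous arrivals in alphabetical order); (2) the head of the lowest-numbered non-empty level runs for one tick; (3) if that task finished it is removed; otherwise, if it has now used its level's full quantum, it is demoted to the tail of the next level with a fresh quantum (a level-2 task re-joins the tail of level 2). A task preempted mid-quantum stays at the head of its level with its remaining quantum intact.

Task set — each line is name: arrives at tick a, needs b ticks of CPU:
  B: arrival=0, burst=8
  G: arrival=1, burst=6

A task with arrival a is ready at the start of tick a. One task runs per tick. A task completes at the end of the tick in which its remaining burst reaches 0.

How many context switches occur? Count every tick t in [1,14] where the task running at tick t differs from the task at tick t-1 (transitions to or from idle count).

context switches = 4

t=0: L0/L1/L2 = B/-/- → run B
t=1: L0/L1/L2 = BG/-/- → run B
t=2: L0/L1/L2 = BG/-/- → run B
t=3: L0/L1/L2 = BG/-/- → run B
t=4: L0/L1/L2 = G/B/- → run G
t=5: L0/L1/L2 = G/B/- → run G
t=6: L0/L1/L2 = G/B/- → run G
t=7: L0/L1/L2 = G/B/- → run G
t=8: L0/L1/L2 = -/BG/- → run B
t=9: L0/L1/L2 = -/BG/- → run B
t=10: L0/L1/L2 = -/BG/- → run B
t=11: L0/L1/L2 = -/BG/- → run B
t=12: L0/L1/L2 = -/G/- → run G
t=13: L0/L1/L2 = -/G/- → run G
t=14: (idle)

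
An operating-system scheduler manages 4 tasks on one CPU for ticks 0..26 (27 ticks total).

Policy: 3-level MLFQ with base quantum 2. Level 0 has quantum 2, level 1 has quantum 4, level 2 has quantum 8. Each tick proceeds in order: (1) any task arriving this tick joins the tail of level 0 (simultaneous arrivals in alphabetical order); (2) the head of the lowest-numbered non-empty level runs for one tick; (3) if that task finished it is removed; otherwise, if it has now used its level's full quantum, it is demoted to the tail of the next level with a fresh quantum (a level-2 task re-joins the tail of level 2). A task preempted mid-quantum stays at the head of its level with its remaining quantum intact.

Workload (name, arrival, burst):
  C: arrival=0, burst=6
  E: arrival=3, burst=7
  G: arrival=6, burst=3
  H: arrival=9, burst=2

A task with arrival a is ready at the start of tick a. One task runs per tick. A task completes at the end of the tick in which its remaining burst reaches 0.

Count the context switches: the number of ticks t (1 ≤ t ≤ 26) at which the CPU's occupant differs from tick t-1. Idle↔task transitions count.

context switches = 10

t=0: L0/L1/L2 = C/-/- → run C
t=1: L0/L1/L2 = C/-/- → run C
t=2: L0/L1/L2 = -/C/- → run C
t=3: L0/L1/L2 = E/C/- → run E
t=4: L0/L1/L2 = E/C/- → run E
t=5: L0/L1/L2 = -/CE/- → run C
t=6: L0/L1/L2 = G/CE/- → run G
t=7: L0/L1/L2 = G/CE/- → run G
t=8: L0/L1/L2 = -/CEG/- → run C
t=9: L0/L1/L2 = H/CEG/- → run H
t=10: L0/L1/L2 = H/CEG/- → run H
t=11: L0/L1/L2 = -/CEG/- → run C
t=12: L0/L1/L2 = -/EG/- → run E
t=13: L0/L1/L2 = -/EG/- → run E
t=14: L0/L1/L2 = -/EG/- → run E
t=15: L0/L1/L2 = -/EG/- → run E
t=16: L0/L1/L2 = -/G/E → run G
t=17: L0/L1/L2 = -/-/E → run E
t=18: (idle)
t=19: (idle)
t=20: (idle)
t=21: (idle)
t=22: (idle)
t=23: (idle)
t=24: (idle)
t=25: (idle)
t=26: (idle)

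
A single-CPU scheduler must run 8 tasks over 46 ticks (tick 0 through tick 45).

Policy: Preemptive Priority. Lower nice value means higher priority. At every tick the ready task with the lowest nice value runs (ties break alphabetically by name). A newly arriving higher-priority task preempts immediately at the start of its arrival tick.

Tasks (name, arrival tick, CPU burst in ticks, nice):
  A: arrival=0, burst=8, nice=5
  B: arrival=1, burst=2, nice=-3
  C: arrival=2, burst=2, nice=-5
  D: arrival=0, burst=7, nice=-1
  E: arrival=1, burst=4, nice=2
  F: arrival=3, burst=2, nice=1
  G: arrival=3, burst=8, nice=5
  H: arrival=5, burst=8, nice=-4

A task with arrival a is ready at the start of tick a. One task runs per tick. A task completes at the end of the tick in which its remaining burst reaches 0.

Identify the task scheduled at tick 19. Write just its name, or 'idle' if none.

running at tick 19 = F

t=0: ready={A,D} → run D
t=1: ready={A,B,D,E} → run B
t=2: ready={A,B,C,D,E} → run C
t=3: ready={A,B,C,D,E,F,G} → run C
t=4: ready={A,B,D,E,F,G} → run B
t=5: ready={A,D,E,F,G,H} → run H
t=6: ready={A,D,E,F,G,H} → run H
t=7: ready={A,D,E,F,G,H} → run H
t=8: ready={A,D,E,F,G,H} → run H
t=9: ready={A,D,E,F,G,H} → run H
t=10: ready={A,D,E,F,G,H} → run H
t=11: ready={A,D,E,F,G,H} → run H
t=12: ready={A,D,E,F,G,H} → run H
t=13: ready={A,D,E,F,G} → run D
t=14: ready={A,D,E,F,G} → run D
t=15: ready={A,D,E,F,G} → run D
t=16: ready={A,D,E,F,G} → run D
t=17: ready={A,D,E,F,G} → run D
t=18: ready={A,D,E,F,G} → run D
t=19: ready={A,E,F,G} → run F
t=20: ready={A,E,F,G} → run F
t=21: ready={A,E,G} → run E
t=22: ready={A,E,G} → run E
t=23: ready={A,E,G} → run E
t=24: ready={A,E,G} → run E
t=25: ready={A,G} → run A
t=26: ready={A,G} → run A
t=27: ready={A,G} → run A
t=28: ready={A,G} → run A
t=29: ready={A,G} → run A
t=30: ready={A,G} → run A
t=31: ready={A,G} → run A
t=32: ready={A,G} → run A
t=33: ready={G} → run G
t=34: ready={G} → run G
t=35: ready={G} → run G
t=36: ready={G} → run G
t=37: ready={G} → run G
t=38: ready={G} → run G
t=39: ready={G} → run G
t=40: ready={G} → run G
t=41: (idle)
t=42: (idle)
t=43: (idle)
t=44: (idle)
t=45: (idle)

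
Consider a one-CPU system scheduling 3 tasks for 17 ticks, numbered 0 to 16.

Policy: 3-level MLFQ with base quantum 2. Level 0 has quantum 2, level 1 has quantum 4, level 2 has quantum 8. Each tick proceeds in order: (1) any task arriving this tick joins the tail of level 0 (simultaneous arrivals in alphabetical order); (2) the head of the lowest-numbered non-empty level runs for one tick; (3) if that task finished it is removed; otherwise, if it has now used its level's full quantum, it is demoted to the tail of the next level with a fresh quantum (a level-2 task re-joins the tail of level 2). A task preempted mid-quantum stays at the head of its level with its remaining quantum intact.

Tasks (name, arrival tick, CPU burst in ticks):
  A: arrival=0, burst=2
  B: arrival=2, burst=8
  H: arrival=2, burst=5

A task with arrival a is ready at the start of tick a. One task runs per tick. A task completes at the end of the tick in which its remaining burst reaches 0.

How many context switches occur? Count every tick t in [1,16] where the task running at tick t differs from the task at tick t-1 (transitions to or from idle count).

t=0: L0/L1/L2 = A/-/- → run A
t=1: L0/L1/L2 = A/-/- → run A
t=2: L0/L1/L2 = BH/-/- → run B
t=3: L0/L1/L2 = BH/-/- → run B
t=4: L0/L1/L2 = H/B/- → run H
t=5: L0/L1/L2 = H/B/- → run H
t=6: L0/L1/L2 = -/BH/- → run B
t=7: L0/L1/L2 = -/BH/- → run B
t=8: L0/L1/L2 = -/BH/- → run B
t=9: L0/L1/L2 = -/BH/- → run B
t=10: L0/L1/L2 = -/H/B → run H
t=11: L0/L1/L2 = -/H/B → run H
t=12: L0/L1/L2 = -/H/B → run H
t=13: L0/L1/L2 = -/-/B → run B
t=14: L0/L1/L2 = -/-/B → run B
t=15: (idle)
t=16: (idle)

context switches = 6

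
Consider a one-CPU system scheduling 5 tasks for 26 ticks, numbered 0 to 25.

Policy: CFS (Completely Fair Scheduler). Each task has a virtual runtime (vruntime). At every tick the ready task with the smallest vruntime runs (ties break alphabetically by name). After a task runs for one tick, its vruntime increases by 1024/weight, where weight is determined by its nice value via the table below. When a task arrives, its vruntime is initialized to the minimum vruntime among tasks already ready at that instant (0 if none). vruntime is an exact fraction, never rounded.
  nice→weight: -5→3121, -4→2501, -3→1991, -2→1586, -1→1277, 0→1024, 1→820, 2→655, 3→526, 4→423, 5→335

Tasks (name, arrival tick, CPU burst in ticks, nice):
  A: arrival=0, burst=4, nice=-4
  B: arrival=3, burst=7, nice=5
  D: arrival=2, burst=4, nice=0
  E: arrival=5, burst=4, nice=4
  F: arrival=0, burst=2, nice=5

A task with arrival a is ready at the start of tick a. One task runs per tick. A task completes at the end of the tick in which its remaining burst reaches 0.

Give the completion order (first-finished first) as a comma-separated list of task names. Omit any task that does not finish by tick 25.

completion order = A, F, D, E, B

t=0: vr[A=0 F=0] → run A
t=1: vr[A=1024/2501 F=0] → run F
t=2: vr[A=1024/2501 D=1024/2501 F=1024/335] → run A
t=3: vr[A=2048/2501 B=1024/2501 D=1024/2501 F=1024/335] → run B
t=4: vr[A=2048/2501 B=2904064/837835 D=1024/2501 F=1024/335] → run D
t=5: vr[A=2048/2501 B=2904064/837835 D=3525/2501 E=2048/2501 F=1024/335] → run A
t=6: vr[A=3072/2501 B=2904064/837835 D=3525/2501 E=2048/2501 F=1024/335] → run E
t=7: vr[A=3072/2501 B=2904064/837835 D=3525/2501 E=3427328/1057923 F=1024/335] → run A
t=8: vr[B=2904064/837835 D=3525/2501 E=3427328/1057923 F=1024/335] → run D
t=9: vr[B=2904064/837835 D=6026/2501 E=3427328/1057923 F=1024/335] → run D
t=10: vr[B=2904064/837835 D=8527/2501 E=3427328/1057923 F=1024/335] → run F
t=11: vr[B=2904064/837835 D=8527/2501 E=3427328/1057923] → run E
t=12: vr[B=2904064/837835 D=8527/2501 E=5988352/1057923] → run D
t=13: vr[B=2904064/837835 E=5988352/1057923] → run B
t=14: vr[B=5465088/837835 E=5988352/1057923] → run E
t=15: vr[B=5465088/837835 E=2849792/352641] → run B
t=16: vr[B=8026112/837835 E=2849792/352641] → run E
t=17: vr[B=8026112/837835] → run B
t=18: vr[B=10587136/837835] → run B
t=19: vr[B=2629632/167567] → run B
t=20: vr[B=15709184/837835] → run B
t=21: (idle)
t=22: (idle)
t=23: (idle)
t=24: (idle)
t=25: (idle)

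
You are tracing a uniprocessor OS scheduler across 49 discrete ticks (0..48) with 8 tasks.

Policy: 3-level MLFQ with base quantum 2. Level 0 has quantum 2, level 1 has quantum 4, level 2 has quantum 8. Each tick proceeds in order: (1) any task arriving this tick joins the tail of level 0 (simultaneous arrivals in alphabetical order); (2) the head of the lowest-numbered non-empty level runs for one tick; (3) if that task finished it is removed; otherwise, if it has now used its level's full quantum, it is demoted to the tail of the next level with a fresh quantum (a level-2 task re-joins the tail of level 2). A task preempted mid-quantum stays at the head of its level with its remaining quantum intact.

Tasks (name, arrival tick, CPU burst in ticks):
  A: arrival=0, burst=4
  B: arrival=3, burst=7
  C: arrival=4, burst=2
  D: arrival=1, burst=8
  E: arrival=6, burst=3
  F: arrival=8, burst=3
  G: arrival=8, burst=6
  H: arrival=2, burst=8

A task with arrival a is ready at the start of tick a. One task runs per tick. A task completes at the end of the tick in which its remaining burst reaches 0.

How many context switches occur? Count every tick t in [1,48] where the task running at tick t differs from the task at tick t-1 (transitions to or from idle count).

context switches = 18

t=0: L0/L1/L2 = A/-/- → run A
t=1: L0/L1/L2 = AD/-/- → run A
t=2: L0/L1/L2 = DH/A/- → run D
t=3: L0/L1/L2 = DHB/A/- → run D
t=4: L0/L1/L2 = HBC/AD/- → run H
t=5: L0/L1/L2 = HBC/AD/- → run H
t=6: L0/L1/L2 = BCE/ADH/- → run B
t=7: L0/L1/L2 = BCE/ADH/- → run B
t=8: L0/L1/L2 = CEFG/ADHB/- → run C
t=9: L0/L1/L2 = CEFG/ADHB/- → run C
t=10: L0/L1/L2 = EFG/ADHB/- → run E
t=11: L0/L1/L2 = EFG/ADHB/- → run E
t=12: L0/L1/L2 = FG/ADHBE/- → run F
t=13: L0/L1/L2 = FG/ADHBE/- → run F
t=14: L0/L1/L2 = G/ADHBEF/- → run G
t=15: L0/L1/L2 = G/ADHBEF/- → run G
t=16: L0/L1/L2 = -/ADHBEFG/- → run A
t=17: L0/L1/L2 = -/ADHBEFG/- → run A
t=18: L0/L1/L2 = -/DHBEFG/- → run D
t=19: L0/L1/L2 = -/DHBEFG/- → run D
t=20: L0/L1/L2 = -/DHBEFG/- → run D
t=21: L0/L1/L2 = -/DHBEFG/- → run D
t=22: L0/L1/L2 = -/HBEFG/D → run H
t=23: L0/L1/L2 = -/HBEFG/D → run H
t=24: L0/L1/L2 = -/HBEFG/D → run H
t=25: L0/L1/L2 = -/HBEFG/D → run H
t=26: L0/L1/L2 = -/BEFG/DH → run B
t=27: L0/L1/L2 = -/BEFG/DH → run B
t=28: L0/L1/L2 = -/BEFG/DH → run B
t=29: L0/L1/L2 = -/BEFG/DH → run B
t=30: L0/L1/L2 = -/EFG/DHB → run E
t=31: L0/L1/L2 = -/FG/DHB → run F
t=32: L0/L1/L2 = -/G/DHB → run G
t=33: L0/L1/L2 = -/G/DHB → run G
t=34: L0/L1/L2 = -/G/DHB → run G
t=35: L0/L1/L2 = -/G/DHB → run G
t=36: L0/L1/L2 = -/-/DHB → run D
t=37: L0/L1/L2 = -/-/DHB → run D
t=38: L0/L1/L2 = -/-/HB → run H
t=39: L0/L1/L2 = -/-/HB → run H
t=40: L0/L1/L2 = -/-/B → run B
t=41: (idle)
t=42: (idle)
t=43: (idle)
t=44: (idle)
t=45: (idle)
t=46: (idle)
t=47: (idle)
t=48: (idle)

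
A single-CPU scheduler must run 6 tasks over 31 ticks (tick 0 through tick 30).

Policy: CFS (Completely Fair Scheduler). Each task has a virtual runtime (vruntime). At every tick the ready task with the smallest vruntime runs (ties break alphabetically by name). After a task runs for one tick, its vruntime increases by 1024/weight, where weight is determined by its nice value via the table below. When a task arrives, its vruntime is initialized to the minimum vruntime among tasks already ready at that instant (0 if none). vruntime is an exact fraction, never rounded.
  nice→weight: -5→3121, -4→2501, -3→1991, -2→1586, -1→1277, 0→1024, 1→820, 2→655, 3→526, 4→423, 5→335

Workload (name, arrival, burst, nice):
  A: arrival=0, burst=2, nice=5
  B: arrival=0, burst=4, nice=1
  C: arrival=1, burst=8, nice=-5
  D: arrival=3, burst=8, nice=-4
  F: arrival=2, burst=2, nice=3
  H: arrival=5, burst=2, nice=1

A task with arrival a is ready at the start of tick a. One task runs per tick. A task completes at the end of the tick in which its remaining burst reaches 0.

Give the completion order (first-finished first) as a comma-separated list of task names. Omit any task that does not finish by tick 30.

completion order = H, F, C, D, A, B

t=0: vr[A=0 B=0] → run A
t=1: vr[A=1024/335 B=0 C=0] → run B
t=2: vr[A=1024/335 B=256/205 C=0 F=0] → run C
t=3: vr[A=1024/335 B=256/205 C=1024/3121 D=0 F=0] → run D
t=4: vr[A=1024/335 B=256/205 C=1024/3121 D=1024/2501 F=0] → run F
t=5: vr[A=1024/335 B=256/205 C=1024/3121 D=1024/2501 F=512/263 H=1024/3121] → run C
t=6: vr[A=1024/335 B=256/205 C=2048/3121 D=1024/2501 F=512/263 H=1024/3121] → run H
t=7: vr[A=1024/335 B=256/205 C=2048/3121 D=1024/2501 F=512/263 H=1008896/639805] → run D
t=8: vr[A=1024/335 B=256/205 C=2048/3121 D=2048/2501 F=512/263 H=1008896/639805] → run C
t=9: vr[A=1024/335 B=256/205 C=3072/3121 D=2048/2501 F=512/263 H=1008896/639805] → run D
t=10: vr[A=1024/335 B=256/205 C=3072/3121 D=3072/2501 F=512/263 H=1008896/639805] → run C
t=11: vr[A=1024/335 B=256/205 C=4096/3121 D=3072/2501 F=512/263 H=1008896/639805] → run D
t=12: vr[A=1024/335 B=256/205 C=4096/3121 D=4096/2501 F=512/263 H=1008896/639805] → run B
t=13: vr[A=1024/335 B=512/205 C=4096/3121 D=4096/2501 F=512/263 H=1008896/639805] → run C
t=14: vr[A=1024/335 B=512/205 C=5120/3121 D=4096/2501 F=512/263 H=1008896/639805] → run H
t=15: vr[A=1024/335 B=512/205 C=5120/3121 D=4096/2501 F=512/263] → run D
t=16: vr[A=1024/335 B=512/205 C=5120/3121 D=5120/2501 F=512/263] → run C
t=17: vr[A=1024/335 B=512/205 C=6144/3121 D=5120/2501 F=512/263] → run F
t=18: vr[A=1024/335 B=512/205 C=6144/3121 D=5120/2501] → run C
t=19: vr[A=1024/335 B=512/205 C=7168/3121 D=5120/2501] → run D
t=20: vr[A=1024/335 B=512/205 C=7168/3121 D=6144/2501] → run C
t=21: vr[A=1024/335 B=512/205 D=6144/2501] → run D
t=22: vr[A=1024/335 B=512/205 D=7168/2501] → run B
t=23: vr[A=1024/335 B=768/205 D=7168/2501] → run D
t=24: vr[A=1024/335 B=768/205] → run A
t=25: vr[B=768/205] → run B
t=26: (idle)
t=27: (idle)
t=28: (idle)
t=29: (idle)
t=30: (idle)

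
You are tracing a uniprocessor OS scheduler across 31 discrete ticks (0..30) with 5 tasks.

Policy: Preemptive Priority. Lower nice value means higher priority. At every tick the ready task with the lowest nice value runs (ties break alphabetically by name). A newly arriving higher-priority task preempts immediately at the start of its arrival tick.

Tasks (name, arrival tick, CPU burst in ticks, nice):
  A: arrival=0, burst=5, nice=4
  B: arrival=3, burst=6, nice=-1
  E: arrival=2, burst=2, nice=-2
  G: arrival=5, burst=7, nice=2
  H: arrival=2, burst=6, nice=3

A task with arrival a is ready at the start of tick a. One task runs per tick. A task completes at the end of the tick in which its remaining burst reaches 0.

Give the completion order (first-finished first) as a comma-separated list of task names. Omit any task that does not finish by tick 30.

t=0: ready={A} → run A
t=1: ready={A} → run A
t=2: ready={A,E,H} → run E
t=3: ready={A,B,E,H} → run E
t=4: ready={A,B,H} → run B
t=5: ready={A,B,G,H} → run B
t=6: ready={A,B,G,H} → run B
t=7: ready={A,B,G,H} → run B
t=8: ready={A,B,G,H} → run B
t=9: ready={A,B,G,H} → run B
t=10: ready={A,G,H} → run G
t=11: ready={A,G,H} → run G
t=12: ready={A,G,H} → run G
t=13: ready={A,G,H} → run G
t=14: ready={A,G,H} → run G
t=15: ready={A,G,H} → run G
t=16: ready={A,G,H} → run G
t=17: ready={A,H} → run H
t=18: ready={A,H} → run H
t=19: ready={A,H} → run H
t=20: ready={A,H} → run H
t=21: ready={A,H} → run H
t=22: ready={A,H} → run H
t=23: ready={A} → run A
t=24: ready={A} → run A
t=25: ready={A} → run A
t=26: (idle)
t=27: (idle)
t=28: (idle)
t=29: (idle)
t=30: (idle)

completion order = E, B, G, H, A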